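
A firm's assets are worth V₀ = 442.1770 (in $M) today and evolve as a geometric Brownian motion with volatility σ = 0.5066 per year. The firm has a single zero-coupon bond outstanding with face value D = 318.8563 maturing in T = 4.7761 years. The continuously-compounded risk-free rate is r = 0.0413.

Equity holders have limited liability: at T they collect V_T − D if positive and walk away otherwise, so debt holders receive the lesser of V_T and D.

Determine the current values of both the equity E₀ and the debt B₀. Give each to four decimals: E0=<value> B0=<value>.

d₁ = [ln(V₀/D) + (r + σ²/2)T] / (σ√T)
   = [ln(442.1770/318.8563) + (0.0413 + 0.5·0.5066²)·4.7761] / (0.5066·√4.7761)
   = [0.326970 + 0.810131] / 1.107138 = 1.027063
d₂ = d₁ − σ√T = 1.027063 − 1.107138 = -0.080076
N(d₁) = 0.847804,  N(d₂) = 0.468088,  e^(−rT) = 0.820983
E₀ = V₀·N(d₁) − D·e^(−rT)·N(d₂)
   = 442.1770·0.847804 − 318.8563·0.820983·0.468088 = 252.345509
B₀ = V₀ − E₀ = 442.1770 − 252.345509 = 189.831491

E0=252.3455 B0=189.8315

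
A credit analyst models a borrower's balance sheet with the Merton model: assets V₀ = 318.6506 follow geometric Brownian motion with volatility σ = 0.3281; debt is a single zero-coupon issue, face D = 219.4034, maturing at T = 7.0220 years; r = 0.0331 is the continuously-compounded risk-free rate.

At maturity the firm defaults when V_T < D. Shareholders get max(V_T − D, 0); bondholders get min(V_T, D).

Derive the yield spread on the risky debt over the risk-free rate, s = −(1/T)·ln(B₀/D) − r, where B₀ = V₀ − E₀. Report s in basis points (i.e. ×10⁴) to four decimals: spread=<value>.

spread=248.9769

d₁ = [ln(V₀/D) + (r + σ²/2)T] / (σ√T)
   = [ln(318.6506/219.4034) + (0.0331 + 0.5·0.3281²)·7.0220] / (0.3281·√7.0220)
   = [0.373183 + 0.610386] / 0.869434 = 1.131275
d₂ = d₁ − σ√T = 1.131275 − 0.869434 = 0.261841
N(d₁) = 0.871030,  N(d₂) = 0.603278,  e^(−rT) = 0.792607
E₀ = V₀·N(d₁) − D·e^(−rT)·N(d₂)
   = 318.6506·0.871030 − 219.4034·0.792607·0.603278 = 172.643936
B₀ = V₀ − E₀ = 318.6506 − 172.643936 = 146.006664
spread = −(1/T)·ln(B₀/D) − r = −(1/7.0220)·ln(146.006664/219.4034) − 0.0331 = 0.02489769
in basis points: 0.02489769 × 10⁴ = 248.9769 bp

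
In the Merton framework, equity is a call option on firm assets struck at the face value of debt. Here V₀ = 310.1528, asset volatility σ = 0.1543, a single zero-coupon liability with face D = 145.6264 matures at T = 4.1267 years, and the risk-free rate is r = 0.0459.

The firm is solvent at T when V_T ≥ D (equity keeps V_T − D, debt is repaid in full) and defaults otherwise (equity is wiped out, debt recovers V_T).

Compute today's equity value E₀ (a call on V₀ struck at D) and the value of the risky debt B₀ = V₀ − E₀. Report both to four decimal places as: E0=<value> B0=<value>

d₁ = [ln(V₀/D) + (r + σ²/2)T] / (σ√T)
   = [ln(310.1528/145.6264) + (0.0459 + 0.5·0.1543²)·4.1267] / (0.1543·√4.1267)
   = [0.756021 + 0.238541] / 0.313449 = 3.172957
d₂ = d₁ − σ√T = 3.172957 − 0.313449 = 2.859508
N(d₁) = 0.999246,  N(d₂) = 0.997879,  e^(−rT) = 0.827443
E₀ = V₀·N(d₁) − D·e^(−rT)·N(d₂)
   = 310.1528·0.999246 − 145.6264·0.827443·0.997879 = 189.676944
B₀ = V₀ − E₀ = 310.1528 − 189.676944 = 120.475856

E0=189.6769 B0=120.4759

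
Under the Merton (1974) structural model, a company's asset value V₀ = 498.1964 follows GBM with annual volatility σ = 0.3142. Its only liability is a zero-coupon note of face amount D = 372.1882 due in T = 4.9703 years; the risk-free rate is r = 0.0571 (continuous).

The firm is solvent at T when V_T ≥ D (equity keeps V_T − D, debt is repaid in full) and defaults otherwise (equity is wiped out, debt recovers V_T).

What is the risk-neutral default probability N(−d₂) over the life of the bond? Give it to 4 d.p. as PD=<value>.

PD=0.3188

d₁ = [ln(V₀/D) + (r + σ²/2)T] / (σ√T)
   = [ln(498.1964/372.1882) + (0.0571 + 0.5·0.3142²)·4.9703] / (0.3142·√4.9703)
   = [0.291595 + 0.529142] / 0.700483 = 1.171673
d₂ = d₁ − σ√T = 1.171673 − 0.700483 = 0.471190
risk-neutral PD = N(−d₂) = N(-0.471190) = 0.318752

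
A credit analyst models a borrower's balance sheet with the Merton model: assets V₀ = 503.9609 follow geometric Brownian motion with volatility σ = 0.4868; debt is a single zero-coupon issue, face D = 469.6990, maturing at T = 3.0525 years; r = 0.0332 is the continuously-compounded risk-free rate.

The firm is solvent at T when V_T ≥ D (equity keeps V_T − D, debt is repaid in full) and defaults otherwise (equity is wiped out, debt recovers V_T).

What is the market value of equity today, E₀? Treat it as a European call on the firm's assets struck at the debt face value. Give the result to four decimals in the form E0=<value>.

E0=195.5621

d₁ = [ln(V₀/D) + (r + σ²/2)T] / (σ√T)
   = [ln(503.9609/469.6990) + (0.0332 + 0.5·0.4868²)·3.0525] / (0.4868·√3.0525)
   = [0.070407 + 0.463025] / 0.850508 = 0.627192
d₂ = d₁ − σ√T = 0.627192 − 0.850508 = -0.223316
N(d₁) = 0.734733,  N(d₂) = 0.411645,  e^(−rT) = 0.903623
E₀ = V₀·N(d₁) − D·e^(−rT)·N(d₂)
   = 503.9609·0.734733 − 469.6990·0.903623·0.411645 = 195.562118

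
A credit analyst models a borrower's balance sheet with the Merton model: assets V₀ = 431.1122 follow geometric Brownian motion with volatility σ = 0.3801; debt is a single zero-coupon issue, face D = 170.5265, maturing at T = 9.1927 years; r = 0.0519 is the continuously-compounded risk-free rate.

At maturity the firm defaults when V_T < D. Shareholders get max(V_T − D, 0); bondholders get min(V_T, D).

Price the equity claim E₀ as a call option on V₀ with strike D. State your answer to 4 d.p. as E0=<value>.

d₁ = [ln(V₀/D) + (r + σ²/2)T] / (σ√T)
   = [ln(431.1122/170.5265) + (0.0519 + 0.5·0.3801²)·9.1927] / (0.3801·√9.1927)
   = [0.927478 + 1.141163] / 1.152443 = 1.795005
d₂ = d₁ − σ√T = 1.795005 − 1.152443 = 0.642562
N(d₁) = 0.963674,  N(d₂) = 0.739746,  e^(−rT) = 0.620580
E₀ = V₀·N(d₁) − D·e^(−rT)·N(d₂)
   = 431.1122·0.963674 − 170.5265·0.620580·0.739746 = 337.167599

E0=337.1676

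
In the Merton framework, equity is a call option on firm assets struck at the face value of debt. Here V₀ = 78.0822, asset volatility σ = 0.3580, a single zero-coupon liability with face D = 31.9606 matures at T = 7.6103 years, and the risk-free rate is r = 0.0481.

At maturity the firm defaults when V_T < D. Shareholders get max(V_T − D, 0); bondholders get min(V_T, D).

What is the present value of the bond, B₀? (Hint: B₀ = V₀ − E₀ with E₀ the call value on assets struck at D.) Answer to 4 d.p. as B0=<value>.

B0=20.3497

d₁ = [ln(V₀/D) + (r + σ²/2)T] / (σ√T)
   = [ln(78.0822/31.9606) + (0.0481 + 0.5·0.3580²)·7.6103] / (0.3580·√7.6103)
   = [0.893258 + 0.853739] / 0.987606 = 1.768920
d₂ = d₁ − σ√T = 1.768920 − 0.987606 = 0.781314
N(d₁) = 0.961546,  N(d₂) = 0.782691,  e^(−rT) = 0.693464
E₀ = V₀·N(d₁) − D·e^(−rT)·N(d₂)
   = 78.0822·0.961546 − 31.9606·0.693464·0.782691 = 57.732457
B₀ = V₀ − E₀ = 78.0822 − 57.732457 = 20.349743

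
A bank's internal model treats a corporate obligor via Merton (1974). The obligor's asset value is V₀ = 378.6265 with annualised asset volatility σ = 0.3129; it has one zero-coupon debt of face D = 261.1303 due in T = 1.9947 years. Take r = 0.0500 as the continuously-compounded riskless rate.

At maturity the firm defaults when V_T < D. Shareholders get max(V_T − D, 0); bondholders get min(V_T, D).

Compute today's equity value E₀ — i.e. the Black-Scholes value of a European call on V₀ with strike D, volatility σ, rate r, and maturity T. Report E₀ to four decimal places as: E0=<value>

d₁ = [ln(V₀/D) + (r + σ²/2)T] / (σ√T)
   = [ln(378.6265/261.1303) + (0.0500 + 0.5·0.3129²)·1.9947] / (0.3129·√1.9947)
   = [0.371531 + 0.197382] / 0.441921 = 1.287364
d₂ = d₁ − σ√T = 1.287364 − 0.441921 = 0.845443
N(d₁) = 0.901016,  N(d₂) = 0.801068,  e^(−rT) = 0.905077
E₀ = V₀·N(d₁) − D·e^(−rT)·N(d₂)
   = 378.6265·0.901016 − 261.1303·0.905077·0.801068 = 151.821681

E0=151.8217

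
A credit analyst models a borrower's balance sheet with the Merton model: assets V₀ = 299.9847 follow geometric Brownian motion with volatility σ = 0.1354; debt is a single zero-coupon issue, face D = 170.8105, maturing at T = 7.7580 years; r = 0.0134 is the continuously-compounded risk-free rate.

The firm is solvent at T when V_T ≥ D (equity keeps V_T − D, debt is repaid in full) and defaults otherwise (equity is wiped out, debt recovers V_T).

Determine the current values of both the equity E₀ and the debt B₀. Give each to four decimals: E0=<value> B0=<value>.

d₁ = [ln(V₀/D) + (r + σ²/2)T] / (σ√T)
   = [ln(299.9847/170.8105) + (0.0134 + 0.5·0.1354²)·7.7580] / (0.1354·√7.7580)
   = [0.563177 + 0.175072] / 0.377132 = 1.957532
d₂ = d₁ − σ√T = 1.957532 − 0.377132 = 1.580400
N(d₁) = 0.974858,  N(d₂) = 0.942992,  e^(−rT) = 0.901264
E₀ = V₀·N(d₁) − D·e^(−rT)·N(d₂)
   = 299.9847·0.974858 − 170.8105·0.901264·0.942992 = 147.273073
B₀ = V₀ − E₀ = 299.9847 − 147.273073 = 152.711627

E0=147.2731 B0=152.7116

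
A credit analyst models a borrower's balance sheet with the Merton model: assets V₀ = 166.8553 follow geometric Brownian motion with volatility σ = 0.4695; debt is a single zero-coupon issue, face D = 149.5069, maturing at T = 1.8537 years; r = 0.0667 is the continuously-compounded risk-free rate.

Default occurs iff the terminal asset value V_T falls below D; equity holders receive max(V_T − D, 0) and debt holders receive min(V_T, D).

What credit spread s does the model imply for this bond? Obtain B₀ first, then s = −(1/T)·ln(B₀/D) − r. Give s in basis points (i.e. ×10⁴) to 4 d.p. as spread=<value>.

d₁ = [ln(V₀/D) + (r + σ²/2)T] / (σ√T)
   = [ln(166.8553/149.5069) + (0.0667 + 0.5·0.4695²)·1.8537] / (0.4695·√1.8537)
   = [0.109784 + 0.327948] / 0.639227 = 0.684783
d₂ = d₁ − σ√T = 0.684783 − 0.639227 = 0.045556
N(d₁) = 0.753260,  N(d₂) = 0.518168,  e^(−rT) = 0.883696
E₀ = V₀·N(d₁) − D·e^(−rT)·N(d₂)
   = 166.8553·0.753260 − 149.5069·0.883696·0.518168 = 57.225695
B₀ = V₀ − E₀ = 166.8553 − 57.225695 = 109.629605
spread = −(1/T)·ln(B₀/D) − r = −(1/1.8537)·ln(109.629605/149.5069) − 0.0667 = 0.10065992
in basis points: 0.10065992 × 10⁴ = 1006.5992 bp

spread=1006.5992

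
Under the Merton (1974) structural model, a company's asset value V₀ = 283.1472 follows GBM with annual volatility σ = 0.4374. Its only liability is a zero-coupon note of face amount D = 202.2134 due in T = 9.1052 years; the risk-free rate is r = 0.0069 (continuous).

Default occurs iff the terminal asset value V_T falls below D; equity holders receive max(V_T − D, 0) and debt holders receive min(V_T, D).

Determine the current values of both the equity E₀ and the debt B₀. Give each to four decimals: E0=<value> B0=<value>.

d₁ = [ln(V₀/D) + (r + σ²/2)T] / (σ√T)
   = [ln(283.1472/202.2134) + (0.0069 + 0.5·0.4374²)·9.1052] / (0.4374·√9.1052)
   = [0.336643 + 0.933824] / 1.319847 = 0.962587
d₂ = d₁ − σ√T = 0.962587 − 1.319847 = -0.357260
N(d₁) = 0.832123,  N(d₂) = 0.360449,  e^(−rT) = 0.939107
E₀ = V₀·N(d₁) − D·e^(−rT)·N(d₂)
   = 283.1472·0.832123 − 202.2134·0.939107·0.360449 = 167.163975
B₀ = V₀ − E₀ = 283.1472 − 167.163975 = 115.983225

E0=167.1640 B0=115.9832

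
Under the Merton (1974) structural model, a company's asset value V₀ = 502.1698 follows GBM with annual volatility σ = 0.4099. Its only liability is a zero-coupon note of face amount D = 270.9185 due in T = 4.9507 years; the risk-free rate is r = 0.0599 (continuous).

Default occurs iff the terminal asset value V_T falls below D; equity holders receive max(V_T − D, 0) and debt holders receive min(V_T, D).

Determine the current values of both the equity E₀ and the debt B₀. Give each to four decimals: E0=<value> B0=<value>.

d₁ = [ln(V₀/D) + (r + σ²/2)T] / (σ√T)
   = [ln(502.1698/270.9185) + (0.0599 + 0.5·0.4099²)·4.9507] / (0.4099·√4.9507)
   = [0.617120 + 0.712450] / 0.912034 = 1.457807
d₂ = d₁ − σ√T = 1.457807 − 0.912034 = 0.545773
N(d₁) = 0.927553,  N(d₂) = 0.707389,  e^(−rT) = 0.743381
E₀ = V₀·N(d₁) − D·e^(−rT)·N(d₂)
   = 502.1698·0.927553 − 270.9185·0.743381·0.707389 = 323.324166
B₀ = V₀ − E₀ = 502.1698 − 323.324166 = 178.845634

E0=323.3242 B0=178.8456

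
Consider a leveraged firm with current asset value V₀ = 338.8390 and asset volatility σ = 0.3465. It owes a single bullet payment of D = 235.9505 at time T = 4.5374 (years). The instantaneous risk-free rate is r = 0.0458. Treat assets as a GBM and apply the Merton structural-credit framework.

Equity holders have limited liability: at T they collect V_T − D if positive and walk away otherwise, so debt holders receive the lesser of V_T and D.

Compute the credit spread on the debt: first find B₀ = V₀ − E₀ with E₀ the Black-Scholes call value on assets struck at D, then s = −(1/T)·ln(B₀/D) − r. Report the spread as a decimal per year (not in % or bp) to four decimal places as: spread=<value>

d₁ = [ln(V₀/D) + (r + σ²/2)T] / (σ√T)
   = [ln(338.8390/235.9505) + (0.0458 + 0.5·0.3465²)·4.5374] / (0.3465·√4.5374)
   = [0.361903 + 0.480198] / 0.738086 = 1.140926
d₂ = d₁ − σ√T = 1.140926 − 0.738086 = 0.402840
N(d₁) = 0.873050,  N(d₂) = 0.656467,  e^(−rT) = 0.812359
E₀ = V₀·N(d₁) − D·e^(−rT)·N(d₂)
   = 338.8390·0.873050 − 235.9505·0.812359·0.656467 = 169.993933
B₀ = V₀ − E₀ = 338.8390 − 169.993933 = 168.845067
spread = −(1/T)·ln(B₀/D) − r = −(1/4.5374)·ln(168.845067/235.9505) − 0.0458 = 0.02795160

spread=0.0280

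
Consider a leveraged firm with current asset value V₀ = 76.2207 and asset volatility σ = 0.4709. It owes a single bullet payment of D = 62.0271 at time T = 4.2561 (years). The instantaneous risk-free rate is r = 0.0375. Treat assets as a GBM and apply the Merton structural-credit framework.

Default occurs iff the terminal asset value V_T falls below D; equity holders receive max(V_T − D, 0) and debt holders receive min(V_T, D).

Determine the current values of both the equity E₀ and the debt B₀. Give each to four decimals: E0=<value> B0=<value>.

d₁ = [ln(V₀/D) + (r + σ²/2)T] / (σ√T)
   = [ln(76.2207/62.0271) + (0.0375 + 0.5·0.4709²)·4.2561] / (0.4709·√4.2561)
   = [0.206062 + 0.631492] / 0.971482 = 0.862141
d₂ = d₁ − σ√T = 0.862141 − 0.971482 = -0.109341
N(d₁) = 0.805695,  N(d₂) = 0.456466,  e^(−rT) = 0.852482
E₀ = V₀·N(d₁) − D·e^(−rT)·N(d₂)
   = 76.2207·0.805695 − 62.0271·0.852482·0.456466 = 37.274099
B₀ = V₀ − E₀ = 76.2207 − 37.274099 = 38.946601

E0=37.2741 B0=38.9466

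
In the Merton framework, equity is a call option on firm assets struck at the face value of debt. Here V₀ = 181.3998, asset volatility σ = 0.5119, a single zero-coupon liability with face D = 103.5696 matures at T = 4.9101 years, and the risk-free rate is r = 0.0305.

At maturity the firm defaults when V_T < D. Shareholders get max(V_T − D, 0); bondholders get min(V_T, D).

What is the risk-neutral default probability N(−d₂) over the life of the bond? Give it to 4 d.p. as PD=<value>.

d₁ = [ln(V₀/D) + (r + σ²/2)T] / (σ√T)
   = [ln(181.3998/103.5696) + (0.0305 + 0.5·0.5119²)·4.9101] / (0.5119·√4.9101)
   = [0.560460 + 0.793083] / 1.134306 = 1.193278
d₂ = d₁ − σ√T = 1.193278 − 1.134306 = 0.058972
risk-neutral PD = N(−d₂) = N(-0.058972) = 0.476487

PD=0.4765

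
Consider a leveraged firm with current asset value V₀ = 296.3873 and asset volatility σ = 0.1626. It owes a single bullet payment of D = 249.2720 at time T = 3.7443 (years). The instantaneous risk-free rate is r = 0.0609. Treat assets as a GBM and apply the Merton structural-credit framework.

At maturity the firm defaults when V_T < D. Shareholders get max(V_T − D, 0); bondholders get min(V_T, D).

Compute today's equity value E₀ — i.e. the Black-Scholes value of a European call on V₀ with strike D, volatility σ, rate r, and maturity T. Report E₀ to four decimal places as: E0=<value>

d₁ = [ln(V₀/D) + (r + σ²/2)T] / (σ√T)
   = [ln(296.3873/249.2720) + (0.0609 + 0.5·0.1626²)·3.7443] / (0.1626·√3.7443)
   = [0.173122 + 0.277525] / 0.314634 = 1.432291
d₂ = d₁ − σ√T = 1.432291 − 0.314634 = 1.117657
N(d₁) = 0.923970,  N(d₂) = 0.868143,  e^(−rT) = 0.796102
E₀ = V₀·N(d₁) − D·e^(−rT)·N(d₂)
   = 296.3873·0.923970 − 249.2720·0.796102·0.868143 = 101.573382

E0=101.5734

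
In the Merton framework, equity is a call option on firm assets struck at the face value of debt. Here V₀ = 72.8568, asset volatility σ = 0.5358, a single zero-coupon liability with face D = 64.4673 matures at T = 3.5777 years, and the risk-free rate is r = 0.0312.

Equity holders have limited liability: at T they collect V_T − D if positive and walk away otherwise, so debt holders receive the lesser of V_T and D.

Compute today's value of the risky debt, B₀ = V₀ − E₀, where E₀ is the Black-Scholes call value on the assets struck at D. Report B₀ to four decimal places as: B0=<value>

B0=39.3480

d₁ = [ln(V₀/D) + (r + σ²/2)T] / (σ√T)
   = [ln(72.8568/64.4673) + (0.0312 + 0.5·0.5358²)·3.5777] / (0.5358·√3.5777)
   = [0.122338 + 0.625170] / 1.013455 = 0.737583
d₂ = d₁ − σ√T = 0.737583 − 1.013455 = -0.275872
N(d₁) = 0.769616,  N(d₂) = 0.391323,  e^(−rT) = 0.894380
E₀ = V₀·N(d₁) − D·e^(−rT)·N(d₂)
   = 72.8568·0.769616 − 64.4673·0.894380·0.391323 = 33.508751
B₀ = V₀ − E₀ = 72.8568 − 33.508751 = 39.348049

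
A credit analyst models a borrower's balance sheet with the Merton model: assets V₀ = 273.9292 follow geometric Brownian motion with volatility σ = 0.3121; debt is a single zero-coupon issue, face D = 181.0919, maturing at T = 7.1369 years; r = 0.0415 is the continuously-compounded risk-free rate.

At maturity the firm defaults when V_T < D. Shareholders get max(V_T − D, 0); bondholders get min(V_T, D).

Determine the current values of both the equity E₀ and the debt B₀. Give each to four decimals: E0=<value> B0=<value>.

d₁ = [ln(V₀/D) + (r + σ²/2)T] / (σ√T)
   = [ln(273.9292/181.0919) + (0.0415 + 0.5·0.3121²)·7.1369] / (0.3121·√7.1369)
   = [0.413865 + 0.643771] / 0.833774 = 1.268492
d₂ = d₁ − σ√T = 1.268492 − 0.833774 = 0.434718
N(d₁) = 0.897689,  N(d₂) = 0.668116,  e^(−rT) = 0.743653
E₀ = V₀·N(d₁) − D·e^(−rT)·N(d₂)
   = 273.9292·0.897689 − 181.0919·0.743653·0.668116 = 155.928334
B₀ = V₀ − E₀ = 273.9292 − 155.928334 = 118.000866

E0=155.9283 B0=118.0009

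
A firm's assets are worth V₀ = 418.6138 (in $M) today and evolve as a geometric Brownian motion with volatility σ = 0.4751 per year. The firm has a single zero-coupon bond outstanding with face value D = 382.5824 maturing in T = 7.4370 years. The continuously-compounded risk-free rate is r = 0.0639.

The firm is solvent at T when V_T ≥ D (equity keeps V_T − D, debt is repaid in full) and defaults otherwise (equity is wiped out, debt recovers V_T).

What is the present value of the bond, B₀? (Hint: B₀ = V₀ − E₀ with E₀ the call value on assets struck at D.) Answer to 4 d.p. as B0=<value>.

d₁ = [ln(V₀/D) + (r + σ²/2)T] / (σ√T)
   = [ln(418.6138/382.5824) + (0.0639 + 0.5·0.4751²)·7.4370] / (0.4751·√7.4370)
   = [0.090005 + 1.314564] / 1.295639 = 1.084074
d₂ = d₁ − σ√T = 1.084074 − 1.295639 = -0.211564
N(d₁) = 0.860834,  N(d₂) = 0.416224,  e^(−rT) = 0.621746
E₀ = V₀·N(d₁) − D·e^(−rT)·N(d₂)
   = 418.6138·0.860834 − 382.5824·0.621746·0.416224 = 261.350405
B₀ = V₀ − E₀ = 418.6138 − 261.350405 = 157.263395

B0=157.2634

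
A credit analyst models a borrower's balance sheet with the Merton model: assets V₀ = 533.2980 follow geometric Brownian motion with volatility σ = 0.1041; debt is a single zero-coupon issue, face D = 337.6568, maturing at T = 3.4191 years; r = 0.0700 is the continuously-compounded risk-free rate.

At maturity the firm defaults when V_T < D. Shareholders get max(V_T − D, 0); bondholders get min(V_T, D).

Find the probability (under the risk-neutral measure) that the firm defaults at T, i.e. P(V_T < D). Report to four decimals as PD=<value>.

d₁ = [ln(V₀/D) + (r + σ²/2)T] / (σ√T)
   = [ln(533.2980/337.6568) + (0.0700 + 0.5·0.1041²)·3.4191] / (0.1041·√3.4191)
   = [0.457050 + 0.257863] / 0.192489 = 3.714042
d₂ = d₁ − σ√T = 3.714042 − 0.192489 = 3.521553
risk-neutral PD = N(−d₂) = N(-3.521553) = 0.000215

PD=0.0002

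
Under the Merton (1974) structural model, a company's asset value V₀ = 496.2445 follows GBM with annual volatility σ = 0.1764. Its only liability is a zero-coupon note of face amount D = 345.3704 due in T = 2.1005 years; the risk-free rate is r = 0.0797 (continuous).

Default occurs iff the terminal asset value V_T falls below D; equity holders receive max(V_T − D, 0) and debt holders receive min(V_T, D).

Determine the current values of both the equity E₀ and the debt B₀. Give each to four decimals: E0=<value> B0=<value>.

d₁ = [ln(V₀/D) + (r + σ²/2)T] / (σ√T)
   = [ln(496.2445/345.3704) + (0.0797 + 0.5·0.1764²)·2.1005] / (0.1764·√2.1005)
   = [0.362451 + 0.200090] / 0.255658 = 2.200365
d₂ = d₁ − σ√T = 2.200365 − 0.255658 = 1.944707
N(d₁) = 0.986110,  N(d₂) = 0.974095,  e^(−rT) = 0.845853
E₀ = V₀·N(d₁) − D·e^(−rT)·N(d₂)
   = 496.2445·0.986110 − 345.3704·0.845853·0.974095 = 204.786606
B₀ = V₀ − E₀ = 496.2445 − 204.786606 = 291.457894

E0=204.7866 B0=291.4579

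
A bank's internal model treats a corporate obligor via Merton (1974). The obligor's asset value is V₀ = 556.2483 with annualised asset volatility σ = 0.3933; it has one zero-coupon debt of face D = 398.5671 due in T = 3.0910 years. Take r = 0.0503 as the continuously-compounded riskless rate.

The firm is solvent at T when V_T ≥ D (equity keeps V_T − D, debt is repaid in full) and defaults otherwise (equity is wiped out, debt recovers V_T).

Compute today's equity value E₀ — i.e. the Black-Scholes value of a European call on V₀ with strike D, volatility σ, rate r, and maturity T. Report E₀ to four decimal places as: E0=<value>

d₁ = [ln(V₀/D) + (r + σ²/2)T] / (σ√T)
   = [ln(556.2483/398.5671) + (0.0503 + 0.5·0.3933²)·3.0910] / (0.3933·√3.0910)
   = [0.333339 + 0.394543] / 0.691470 = 1.052658
d₂ = d₁ − σ√T = 1.052658 − 0.691470 = 0.361188
N(d₁) = 0.853751,  N(d₂) = 0.641021,  e^(−rT) = 0.856007
E₀ = V₀·N(d₁) − D·e^(−rT)·N(d₂)
   = 556.2483·0.853751 − 398.5671·0.856007·0.641021 = 256.196784

E0=256.1968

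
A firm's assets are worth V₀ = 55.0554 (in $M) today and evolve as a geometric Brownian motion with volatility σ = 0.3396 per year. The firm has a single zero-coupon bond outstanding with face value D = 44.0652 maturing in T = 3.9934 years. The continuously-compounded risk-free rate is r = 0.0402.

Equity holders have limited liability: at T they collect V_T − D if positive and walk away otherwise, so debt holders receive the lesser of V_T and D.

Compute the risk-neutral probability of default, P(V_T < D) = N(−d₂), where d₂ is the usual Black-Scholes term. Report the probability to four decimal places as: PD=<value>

d₁ = [ln(V₀/D) + (r + σ²/2)T] / (σ√T)
   = [ln(55.0554/44.0652) + (0.0402 + 0.5·0.3396²)·3.9934] / (0.3396·√3.9934)
   = [0.222670 + 0.390810] / 0.678639 = 0.903985
d₂ = d₁ − σ√T = 0.903985 − 0.678639 = 0.225346
risk-neutral PD = N(−d₂) = N(-0.225346) = 0.410855

PD=0.4109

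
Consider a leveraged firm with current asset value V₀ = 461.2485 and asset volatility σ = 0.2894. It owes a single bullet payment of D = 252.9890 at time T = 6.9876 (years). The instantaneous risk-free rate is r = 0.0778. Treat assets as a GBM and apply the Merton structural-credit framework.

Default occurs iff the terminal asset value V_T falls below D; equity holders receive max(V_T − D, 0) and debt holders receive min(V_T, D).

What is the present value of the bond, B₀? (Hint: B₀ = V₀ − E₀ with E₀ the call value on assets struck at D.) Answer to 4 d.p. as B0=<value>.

B0=141.3037

d₁ = [ln(V₀/D) + (r + σ²/2)T] / (σ√T)
   = [ln(461.2485/252.9890) + (0.0778 + 0.5·0.2894²)·6.9876] / (0.2894·√6.9876)
   = [0.600591 + 0.836249] / 0.765002 = 1.878218
d₂ = d₁ − σ√T = 1.878218 − 0.765002 = 1.113216
N(d₁) = 0.969824,  N(d₂) = 0.867192,  e^(−rT) = 0.580634
E₀ = V₀·N(d₁) − D·e^(−rT)·N(d₂)
   = 461.2485·0.969824 − 252.9890·0.580634·0.867192 = 319.944753
B₀ = V₀ − E₀ = 461.2485 − 319.944753 = 141.303747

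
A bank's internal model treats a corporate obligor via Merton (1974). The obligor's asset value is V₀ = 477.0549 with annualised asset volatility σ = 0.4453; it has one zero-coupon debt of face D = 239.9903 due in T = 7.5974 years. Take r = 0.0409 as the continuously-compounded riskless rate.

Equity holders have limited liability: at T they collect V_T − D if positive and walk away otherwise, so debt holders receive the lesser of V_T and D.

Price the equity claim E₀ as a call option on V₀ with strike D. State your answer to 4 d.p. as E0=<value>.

E0=338.5626

d₁ = [ln(V₀/D) + (r + σ²/2)T] / (σ√T)
   = [ln(477.0549/239.9903) + (0.0409 + 0.5·0.4453²)·7.5974] / (0.4453·√7.5974)
   = [0.687033 + 1.063986] / 1.227397 = 1.426611
d₂ = d₁ − σ√T = 1.426611 − 1.227397 = 0.199214
N(d₁) = 0.923154,  N(d₂) = 0.578952,  e^(−rT) = 0.732909
E₀ = V₀·N(d₁) − D·e^(−rT)·N(d₂)
   = 477.0549·0.923154 − 239.9903·0.732909·0.578952 = 338.562613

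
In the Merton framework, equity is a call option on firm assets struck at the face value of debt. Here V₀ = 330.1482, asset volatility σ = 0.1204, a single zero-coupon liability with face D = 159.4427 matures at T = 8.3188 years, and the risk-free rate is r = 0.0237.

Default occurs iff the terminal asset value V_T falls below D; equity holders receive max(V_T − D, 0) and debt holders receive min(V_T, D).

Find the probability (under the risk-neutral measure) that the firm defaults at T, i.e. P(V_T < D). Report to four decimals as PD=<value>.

d₁ = [ln(V₀/D) + (r + σ²/2)T] / (σ√T)
   = [ln(330.1482/159.4427) + (0.0237 + 0.5·0.1204²)·8.3188] / (0.1204·√8.3188)
   = [0.727857 + 0.257451] / 0.347262 = 2.837365
d₂ = d₁ − σ√T = 2.837365 − 0.347262 = 2.490103
risk-neutral PD = N(−d₂) = N(-2.490103) = 0.006385

PD=0.0064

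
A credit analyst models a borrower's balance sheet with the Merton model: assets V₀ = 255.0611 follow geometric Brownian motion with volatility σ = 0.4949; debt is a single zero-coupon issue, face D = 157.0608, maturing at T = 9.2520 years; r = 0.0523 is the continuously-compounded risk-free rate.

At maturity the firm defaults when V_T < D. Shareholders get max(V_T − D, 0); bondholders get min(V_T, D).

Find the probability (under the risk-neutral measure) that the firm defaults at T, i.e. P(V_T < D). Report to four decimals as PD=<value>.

d₁ = [ln(V₀/D) + (r + σ²/2)T] / (σ√T)
   = [ln(255.0611/157.0608) + (0.0523 + 0.5·0.4949²)·9.2520] / (0.4949·√9.2520)
   = [0.484870 + 1.616907] / 1.505342 = 1.396212
d₂ = d₁ − σ√T = 1.396212 − 1.505342 = -0.109130
risk-neutral PD = N(−d₂) = N(0.109130) = 0.543450

PD=0.5435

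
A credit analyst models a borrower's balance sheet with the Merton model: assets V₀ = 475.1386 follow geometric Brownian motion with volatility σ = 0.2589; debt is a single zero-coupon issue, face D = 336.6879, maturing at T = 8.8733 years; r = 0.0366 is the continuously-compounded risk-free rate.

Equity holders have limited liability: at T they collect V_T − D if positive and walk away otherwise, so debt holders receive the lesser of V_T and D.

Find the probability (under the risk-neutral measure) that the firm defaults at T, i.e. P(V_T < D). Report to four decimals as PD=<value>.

d₁ = [ln(V₀/D) + (r + σ²/2)T] / (σ√T)
   = [ln(475.1386/336.6879) + (0.0366 + 0.5·0.2589²)·8.8733] / (0.2589·√8.8733)
   = [0.344450 + 0.622148] / 0.771214 = 1.253347
d₂ = d₁ − σ√T = 1.253347 − 0.771214 = 0.482133
risk-neutral PD = N(−d₂) = N(-0.482133) = 0.314856

PD=0.3149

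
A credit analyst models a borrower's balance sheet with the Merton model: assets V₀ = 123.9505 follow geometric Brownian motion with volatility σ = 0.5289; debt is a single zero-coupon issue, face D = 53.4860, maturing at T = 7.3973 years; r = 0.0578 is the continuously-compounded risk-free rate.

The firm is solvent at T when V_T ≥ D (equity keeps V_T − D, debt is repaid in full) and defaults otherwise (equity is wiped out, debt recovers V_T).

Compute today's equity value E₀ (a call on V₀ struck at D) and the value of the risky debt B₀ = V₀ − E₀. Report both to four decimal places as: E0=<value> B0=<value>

d₁ = [ln(V₀/D) + (r + σ²/2)T] / (σ√T)
   = [ln(123.9505/53.4860) + (0.0578 + 0.5·0.5289²)·7.3973] / (0.5289·√7.3973)
   = [0.840462 + 1.462207] / 1.438501 = 1.600742
d₂ = d₁ − σ√T = 1.600742 − 1.438501 = 0.162241
N(d₁) = 0.945283,  N(d₂) = 0.564442,  e^(−rT) = 0.652096
E₀ = V₀·N(d₁) − D·e^(−rT)·N(d₂)
   = 123.9505·0.945283 − 53.4860·0.652096·0.564442 = 97.481695
B₀ = V₀ − E₀ = 123.9505 − 97.481695 = 26.468805

E0=97.4817 B0=26.4688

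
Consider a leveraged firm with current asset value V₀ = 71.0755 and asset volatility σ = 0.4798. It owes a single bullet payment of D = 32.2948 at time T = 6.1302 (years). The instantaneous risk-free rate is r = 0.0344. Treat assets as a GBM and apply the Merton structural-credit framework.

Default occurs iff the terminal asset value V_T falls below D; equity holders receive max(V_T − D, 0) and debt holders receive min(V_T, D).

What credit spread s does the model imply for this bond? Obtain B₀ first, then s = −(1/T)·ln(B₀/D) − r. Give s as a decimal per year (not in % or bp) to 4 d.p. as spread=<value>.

spread=0.0358

d₁ = [ln(V₀/D) + (r + σ²/2)T] / (σ√T)
   = [ln(71.0755/32.2948) + (0.0344 + 0.5·0.4798²)·6.1302] / (0.4798·√6.1302)
   = [0.788836 + 0.916490] / 1.187948 = 1.435522
d₂ = d₁ − σ√T = 1.435522 − 1.187948 = 0.247574
N(d₁) = 0.924431,  N(d₂) = 0.597768,  e^(−rT) = 0.809872
E₀ = V₀·N(d₁) − D·e^(−rT)·N(d₂)
   = 71.0755·0.924431 − 32.2948·0.809872·0.597768 = 50.069967
B₀ = V₀ − E₀ = 71.0755 − 50.069967 = 21.005533
spread = −(1/T)·ln(B₀/D) − r = −(1/6.1302)·ln(21.005533/32.2948) − 0.0344 = 0.03576416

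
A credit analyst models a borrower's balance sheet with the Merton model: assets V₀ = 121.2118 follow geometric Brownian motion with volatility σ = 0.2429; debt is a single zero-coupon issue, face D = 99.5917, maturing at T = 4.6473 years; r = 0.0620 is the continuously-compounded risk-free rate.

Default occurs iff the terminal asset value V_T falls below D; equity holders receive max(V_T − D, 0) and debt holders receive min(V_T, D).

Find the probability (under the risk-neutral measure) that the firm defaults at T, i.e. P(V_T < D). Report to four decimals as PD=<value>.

d₁ = [ln(V₀/D) + (r + σ²/2)T] / (σ√T)
   = [ln(121.2118/99.5917) + (0.0620 + 0.5·0.2429²)·4.6473] / (0.2429·√4.6473)
   = [0.196461 + 0.425229] / 0.523634 = 1.187260
d₂ = d₁ − σ√T = 1.187260 − 0.523634 = 0.663625
risk-neutral PD = N(−d₂) = N(-0.663625) = 0.253465

PD=0.2535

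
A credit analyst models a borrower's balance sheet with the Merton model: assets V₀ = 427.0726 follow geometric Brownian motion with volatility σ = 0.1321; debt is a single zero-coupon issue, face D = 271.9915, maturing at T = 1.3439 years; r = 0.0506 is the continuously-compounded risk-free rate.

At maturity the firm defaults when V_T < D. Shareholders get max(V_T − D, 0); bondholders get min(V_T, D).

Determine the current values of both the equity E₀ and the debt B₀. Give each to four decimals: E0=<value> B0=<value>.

d₁ = [ln(V₀/D) + (r + σ²/2)T] / (σ√T)
   = [ln(427.0726/271.9915) + (0.0506 + 0.5·0.1321²)·1.3439] / (0.1321·√1.3439)
   = [0.451183 + 0.079727] / 0.153139 = 3.466849
d₂ = d₁ − σ√T = 3.466849 − 0.153139 = 3.313710
N(d₁) = 0.999737,  N(d₂) = 0.999540,  e^(−rT) = 0.934259
E₀ = V₀·N(d₁) − D·e^(−rT)·N(d₂)
   = 427.0726·0.999737 − 271.9915·0.934259·0.999540 = 172.966561
B₀ = V₀ − E₀ = 427.0726 − 172.966561 = 254.106039

E0=172.9666 B0=254.1060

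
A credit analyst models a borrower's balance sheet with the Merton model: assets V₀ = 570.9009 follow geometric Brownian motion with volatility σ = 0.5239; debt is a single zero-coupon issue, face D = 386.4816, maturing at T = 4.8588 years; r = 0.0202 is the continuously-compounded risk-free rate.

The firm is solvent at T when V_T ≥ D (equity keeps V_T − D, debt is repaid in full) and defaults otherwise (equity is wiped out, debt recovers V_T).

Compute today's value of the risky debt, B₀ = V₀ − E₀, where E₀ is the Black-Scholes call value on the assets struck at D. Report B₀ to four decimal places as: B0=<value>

B0=244.1996

d₁ = [ln(V₀/D) + (r + σ²/2)T] / (σ√T)
   = [ln(570.9009/386.4816) + (0.0202 + 0.5·0.5239²)·4.8588] / (0.5239·√4.8588)
   = [0.390131 + 0.764948] / 1.154816 = 1.000228
d₂ = d₁ − σ√T = 1.000228 − 1.154816 = -0.154588
N(d₁) = 0.841400,  N(d₂) = 0.438573,  e^(−rT) = 0.906515
E₀ = V₀·N(d₁) − D·e^(−rT)·N(d₂)
   = 570.9009·0.841400 − 386.4816·0.906515·0.438573 = 326.701344
B₀ = V₀ − E₀ = 570.9009 − 326.701344 = 244.199556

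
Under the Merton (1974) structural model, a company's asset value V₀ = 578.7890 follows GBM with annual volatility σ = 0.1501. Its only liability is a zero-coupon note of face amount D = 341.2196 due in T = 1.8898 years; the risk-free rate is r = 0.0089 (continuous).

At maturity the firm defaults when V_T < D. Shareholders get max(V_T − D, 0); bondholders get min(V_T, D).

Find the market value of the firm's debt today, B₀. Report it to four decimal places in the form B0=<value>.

B0=335.4128

d₁ = [ln(V₀/D) + (r + σ²/2)T] / (σ√T)
   = [ln(578.7890/341.2196) + (0.0089 + 0.5·0.1501²)·1.8898] / (0.1501·√1.8898)
   = [0.528412 + 0.038108] / 0.206342 = 2.745531
d₂ = d₁ − σ√T = 2.745531 − 0.206342 = 2.539188
N(d₁) = 0.996979,  N(d₂) = 0.994444,  e^(−rT) = 0.983321
E₀ = V₀·N(d₁) − D·e^(−rT)·N(d₂)
   = 578.7890·0.996979 − 341.2196·0.983321·0.994444 = 243.376161
B₀ = V₀ − E₀ = 578.7890 − 243.376161 = 335.412839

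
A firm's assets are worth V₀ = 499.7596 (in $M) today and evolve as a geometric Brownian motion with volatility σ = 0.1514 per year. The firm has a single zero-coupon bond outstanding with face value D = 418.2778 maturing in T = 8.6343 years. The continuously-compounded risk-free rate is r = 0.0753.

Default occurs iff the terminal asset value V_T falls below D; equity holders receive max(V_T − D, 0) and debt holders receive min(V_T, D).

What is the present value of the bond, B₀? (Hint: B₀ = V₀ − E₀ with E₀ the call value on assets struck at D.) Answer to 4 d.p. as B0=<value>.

d₁ = [ln(V₀/D) + (r + σ²/2)T] / (σ√T)
   = [ln(499.7596/418.2778) + (0.0753 + 0.5·0.1514²)·8.6343] / (0.1514·√8.6343)
   = [0.177981 + 0.749120] / 0.444876 = 2.083953
d₂ = d₁ − σ√T = 2.083953 − 0.444876 = 1.639077
N(d₁) = 0.981418,  N(d₂) = 0.949401,  e^(−rT) = 0.521961
E₀ = V₀·N(d₁) − D·e^(−rT)·N(d₂)
   = 499.7596·0.981418 − 418.2778·0.521961·0.949401 = 283.195275
B₀ = V₀ − E₀ = 499.7596 − 283.195275 = 216.564325

B0=216.5643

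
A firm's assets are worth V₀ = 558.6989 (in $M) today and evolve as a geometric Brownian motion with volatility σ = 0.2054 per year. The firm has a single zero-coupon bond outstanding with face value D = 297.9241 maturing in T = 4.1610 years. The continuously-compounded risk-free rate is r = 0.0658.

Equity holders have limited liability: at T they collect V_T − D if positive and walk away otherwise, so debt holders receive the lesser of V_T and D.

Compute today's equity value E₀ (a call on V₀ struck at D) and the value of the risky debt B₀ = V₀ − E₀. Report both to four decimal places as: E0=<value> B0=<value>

E0=332.9457 B0=225.7532

d₁ = [ln(V₀/D) + (r + σ²/2)T] / (σ√T)
   = [ln(558.6989/297.9241) + (0.0658 + 0.5·0.2054²)·4.1610] / (0.2054·√4.1610)
   = [0.628772 + 0.361568] / 0.418986 = 2.363661
d₂ = d₁ − σ√T = 2.363661 − 0.418986 = 1.944675
N(d₁) = 0.990952,  N(d₂) = 0.974093,  e^(−rT) = 0.760489
E₀ = V₀·N(d₁) − D·e^(−rT)·N(d₂)
   = 558.6989·0.990952 − 297.9241·0.760489·0.974093 = 332.945713
B₀ = V₀ − E₀ = 558.6989 − 332.945713 = 225.753187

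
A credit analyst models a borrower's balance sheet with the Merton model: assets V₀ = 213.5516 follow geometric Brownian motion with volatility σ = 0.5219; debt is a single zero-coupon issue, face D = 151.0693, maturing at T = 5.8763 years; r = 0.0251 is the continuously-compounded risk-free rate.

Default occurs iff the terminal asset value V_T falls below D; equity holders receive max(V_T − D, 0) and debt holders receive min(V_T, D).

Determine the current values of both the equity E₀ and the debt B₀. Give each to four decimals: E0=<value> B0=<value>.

E0=128.1392 B0=85.4124

d₁ = [ln(V₀/D) + (r + σ²/2)T] / (σ√T)
   = [ln(213.5516/151.0693) + (0.0251 + 0.5·0.5219²)·5.8763] / (0.5219·√5.8763)
   = [0.346140 + 0.947787] / 1.265142 = 1.022752
d₂ = d₁ − σ√T = 1.022752 − 1.265142 = -0.242390
N(d₁) = 0.846788,  N(d₂) = 0.404239,  e^(−rT) = 0.862867
E₀ = V₀·N(d₁) − D·e^(−rT)·N(d₂)
   = 213.5516·0.846788 − 151.0693·0.862867·0.404239 = 128.139186
B₀ = V₀ − E₀ = 213.5516 − 128.139186 = 85.412414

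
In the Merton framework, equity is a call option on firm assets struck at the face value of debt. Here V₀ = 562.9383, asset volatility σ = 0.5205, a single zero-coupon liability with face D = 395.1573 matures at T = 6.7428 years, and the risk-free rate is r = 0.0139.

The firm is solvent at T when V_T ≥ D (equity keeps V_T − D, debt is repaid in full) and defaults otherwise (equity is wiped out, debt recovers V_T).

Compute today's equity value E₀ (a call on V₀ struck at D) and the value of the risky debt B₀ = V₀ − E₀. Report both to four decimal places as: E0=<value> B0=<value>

d₁ = [ln(V₀/D) + (r + σ²/2)T] / (σ√T)
   = [ln(562.9383/395.1573) + (0.0139 + 0.5·0.5205²)·6.7428] / (0.5205·√6.7428)
   = [0.353886 + 1.007105] / 1.351577 = 1.006965
d₂ = d₁ − σ√T = 1.006965 − 1.351577 = -0.344612
N(d₁) = 0.843024,  N(d₂) = 0.365193,  e^(−rT) = 0.910533
E₀ = V₀·N(d₁) − D·e^(−rT)·N(d₂)
   = 562.9383·0.843024 − 395.1573·0.910533·0.365193 = 343.172787
B₀ = V₀ − E₀ = 562.9383 − 343.172787 = 219.765513

E0=343.1728 B0=219.7655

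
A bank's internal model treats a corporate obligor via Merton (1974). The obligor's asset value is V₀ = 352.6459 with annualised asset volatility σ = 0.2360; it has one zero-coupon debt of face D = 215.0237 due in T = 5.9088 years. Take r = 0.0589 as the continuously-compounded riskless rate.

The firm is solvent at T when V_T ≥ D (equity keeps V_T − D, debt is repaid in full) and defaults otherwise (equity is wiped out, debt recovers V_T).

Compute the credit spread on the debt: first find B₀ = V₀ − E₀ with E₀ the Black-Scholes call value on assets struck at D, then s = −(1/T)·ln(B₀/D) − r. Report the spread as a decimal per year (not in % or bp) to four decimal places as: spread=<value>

spread=0.0046

d₁ = [ln(V₀/D) + (r + σ²/2)T] / (σ√T)
   = [ln(352.6459/215.0237) + (0.0589 + 0.5·0.2360²)·5.9088] / (0.2360·√5.9088)
   = [0.494716 + 0.512577] / 0.573669 = 1.755877
d₂ = d₁ − σ√T = 1.755877 − 0.573669 = 1.182208
N(d₁) = 0.960445,  N(d₂) = 0.881438,  e^(−rT) = 0.706079
E₀ = V₀·N(d₁) − D·e^(−rT)·N(d₂)
   = 352.6459·0.960445 − 215.0237·0.706079·0.881438 = 204.873871
B₀ = V₀ − E₀ = 352.6459 − 204.873871 = 147.772029
spread = −(1/T)·ln(B₀/D) − r = −(1/5.9088)·ln(147.772029/215.0237) − 0.0589 = 0.00457778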